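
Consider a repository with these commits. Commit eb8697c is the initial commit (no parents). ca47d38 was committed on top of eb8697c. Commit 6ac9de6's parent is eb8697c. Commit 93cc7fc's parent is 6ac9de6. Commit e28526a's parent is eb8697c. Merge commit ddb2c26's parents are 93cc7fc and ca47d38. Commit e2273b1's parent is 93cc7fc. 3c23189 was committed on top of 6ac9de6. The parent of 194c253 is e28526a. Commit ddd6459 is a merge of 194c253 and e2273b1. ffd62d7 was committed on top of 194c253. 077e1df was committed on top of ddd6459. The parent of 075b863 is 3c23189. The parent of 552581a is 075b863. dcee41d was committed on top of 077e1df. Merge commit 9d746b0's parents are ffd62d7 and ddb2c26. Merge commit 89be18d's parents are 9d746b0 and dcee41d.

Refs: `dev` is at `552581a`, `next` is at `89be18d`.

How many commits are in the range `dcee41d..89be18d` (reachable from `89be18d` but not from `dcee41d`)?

5

Reachable from 89be18d: {077e1df, 194c253, 6ac9de6, 89be18d, 93cc7fc, 9d746b0, ca47d38, dcee41d, ddb2c26, ddd6459, e2273b1, e28526a, eb8697c, ffd62d7}.
Reachable from dcee41d: {077e1df, 194c253, 6ac9de6, 93cc7fc, dcee41d, ddd6459, e2273b1, e28526a, eb8697c}.
In 89be18d's history but not dcee41d's: {89be18d, 9d746b0, ca47d38, ddb2c26, ffd62d7} — 5 commits.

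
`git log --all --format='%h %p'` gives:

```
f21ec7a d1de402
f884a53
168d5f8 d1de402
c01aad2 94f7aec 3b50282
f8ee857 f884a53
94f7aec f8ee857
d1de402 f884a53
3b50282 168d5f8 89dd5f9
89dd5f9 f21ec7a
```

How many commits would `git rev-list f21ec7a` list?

Walking parent pointers from f21ec7a: reachable set = {d1de402, f21ec7a, f884a53}.
That is 3 commits.

3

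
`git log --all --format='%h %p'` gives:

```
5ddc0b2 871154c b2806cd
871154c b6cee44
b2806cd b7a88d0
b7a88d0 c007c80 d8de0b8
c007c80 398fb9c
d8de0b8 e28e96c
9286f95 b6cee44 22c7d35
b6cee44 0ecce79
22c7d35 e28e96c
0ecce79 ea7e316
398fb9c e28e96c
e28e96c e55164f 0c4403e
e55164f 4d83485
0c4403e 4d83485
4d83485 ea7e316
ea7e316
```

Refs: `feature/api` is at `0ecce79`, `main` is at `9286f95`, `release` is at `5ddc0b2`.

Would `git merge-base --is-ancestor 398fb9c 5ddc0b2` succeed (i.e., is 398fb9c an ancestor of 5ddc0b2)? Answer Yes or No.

Ancestors of 5ddc0b2 (commits reachable by following parents): {0c4403e, 0ecce79, 398fb9c, 4d83485, 5ddc0b2, 871154c, b2806cd, b6cee44, b7a88d0, c007c80, d8de0b8, e28e96c, e55164f, ea7e316}.
398fb9c is in that set, so it is an ancestor of 5ddc0b2.

Yes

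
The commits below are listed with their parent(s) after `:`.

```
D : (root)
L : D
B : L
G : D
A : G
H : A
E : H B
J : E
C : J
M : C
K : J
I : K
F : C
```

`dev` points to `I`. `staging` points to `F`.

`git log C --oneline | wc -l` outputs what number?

9

Walking parent pointers from C: reachable set = {A, B, C, D, E, G, H, J, L}.
That is 9 commits.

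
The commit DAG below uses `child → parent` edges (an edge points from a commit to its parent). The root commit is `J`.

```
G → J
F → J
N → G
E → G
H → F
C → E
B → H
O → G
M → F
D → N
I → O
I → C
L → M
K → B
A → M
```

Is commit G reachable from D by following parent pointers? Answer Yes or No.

Ancestors of D (commits reachable by following parents): {D, G, J, N}.
G is in that set, so it is an ancestor of D.

Yes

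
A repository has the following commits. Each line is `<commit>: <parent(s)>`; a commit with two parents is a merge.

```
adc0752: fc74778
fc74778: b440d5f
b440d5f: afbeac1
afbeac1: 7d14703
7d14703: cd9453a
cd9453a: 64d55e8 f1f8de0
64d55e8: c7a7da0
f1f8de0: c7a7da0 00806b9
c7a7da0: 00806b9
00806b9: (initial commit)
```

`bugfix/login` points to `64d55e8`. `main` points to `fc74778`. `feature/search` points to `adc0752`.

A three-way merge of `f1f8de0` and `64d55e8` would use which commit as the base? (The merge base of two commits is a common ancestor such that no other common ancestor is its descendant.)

c7a7da0

Ancestors of f1f8de0: {00806b9, c7a7da0, f1f8de0}.
Ancestors of 64d55e8: {00806b9, 64d55e8, c7a7da0}.
Common ancestors: {00806b9, c7a7da0}.
Among these, c7a7da0 is not an ancestor of any other common ancestor — it is the merge base.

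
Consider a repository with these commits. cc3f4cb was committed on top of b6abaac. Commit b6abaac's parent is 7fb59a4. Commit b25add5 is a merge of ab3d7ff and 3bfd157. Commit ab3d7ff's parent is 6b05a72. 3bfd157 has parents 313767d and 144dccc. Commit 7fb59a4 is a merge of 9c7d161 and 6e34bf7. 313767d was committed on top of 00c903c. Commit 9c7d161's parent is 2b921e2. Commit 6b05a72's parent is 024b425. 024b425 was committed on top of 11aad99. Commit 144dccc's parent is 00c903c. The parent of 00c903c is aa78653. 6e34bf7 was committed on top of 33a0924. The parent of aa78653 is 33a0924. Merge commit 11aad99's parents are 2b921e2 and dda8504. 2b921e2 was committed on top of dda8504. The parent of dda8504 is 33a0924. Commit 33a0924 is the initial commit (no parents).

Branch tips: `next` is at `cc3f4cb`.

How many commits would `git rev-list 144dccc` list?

Walking parent pointers from 144dccc: reachable set = {00c903c, 144dccc, 33a0924, aa78653}.
That is 4 commits.

4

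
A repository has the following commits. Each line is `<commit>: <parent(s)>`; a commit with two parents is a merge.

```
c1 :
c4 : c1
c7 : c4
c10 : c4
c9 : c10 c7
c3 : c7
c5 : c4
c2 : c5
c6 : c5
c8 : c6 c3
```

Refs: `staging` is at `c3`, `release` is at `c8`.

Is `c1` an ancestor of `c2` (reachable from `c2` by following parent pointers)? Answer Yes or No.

Yes

Ancestors of c2 (commits reachable by following parents): {c1, c2, c4, c5}.
c1 is in that set, so it is an ancestor of c2.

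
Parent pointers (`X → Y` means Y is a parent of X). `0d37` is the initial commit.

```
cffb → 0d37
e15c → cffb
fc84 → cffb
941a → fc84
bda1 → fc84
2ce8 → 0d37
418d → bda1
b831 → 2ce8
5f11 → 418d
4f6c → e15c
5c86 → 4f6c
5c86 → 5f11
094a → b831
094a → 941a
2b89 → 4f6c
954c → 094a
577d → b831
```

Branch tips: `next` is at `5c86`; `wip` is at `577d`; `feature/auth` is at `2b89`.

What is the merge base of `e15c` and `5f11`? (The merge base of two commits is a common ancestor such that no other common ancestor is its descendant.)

Ancestors of e15c: {0d37, cffb, e15c}.
Ancestors of 5f11: {0d37, 418d, 5f11, bda1, cffb, fc84}.
Common ancestors: {0d37, cffb}.
Among these, cffb is not an ancestor of any other common ancestor — it is the merge base.

cffb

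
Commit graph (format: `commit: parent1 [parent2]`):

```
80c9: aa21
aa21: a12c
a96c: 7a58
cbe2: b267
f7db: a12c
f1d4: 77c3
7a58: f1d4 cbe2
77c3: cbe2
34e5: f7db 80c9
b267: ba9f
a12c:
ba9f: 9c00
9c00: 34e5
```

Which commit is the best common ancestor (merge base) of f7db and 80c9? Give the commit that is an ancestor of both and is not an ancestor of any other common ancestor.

a12c

Ancestors of f7db: {a12c, f7db}.
Ancestors of 80c9: {80c9, a12c, aa21}.
Common ancestors: {a12c}.
The only common ancestor is a12c, so it is the merge base.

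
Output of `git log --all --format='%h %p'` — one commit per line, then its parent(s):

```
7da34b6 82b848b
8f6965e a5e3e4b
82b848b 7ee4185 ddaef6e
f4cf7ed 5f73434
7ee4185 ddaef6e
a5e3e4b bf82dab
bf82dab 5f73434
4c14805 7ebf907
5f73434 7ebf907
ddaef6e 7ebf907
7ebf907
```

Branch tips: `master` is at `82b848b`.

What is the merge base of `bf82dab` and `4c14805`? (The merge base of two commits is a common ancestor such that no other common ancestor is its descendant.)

Ancestors of bf82dab: {5f73434, 7ebf907, bf82dab}.
Ancestors of 4c14805: {4c14805, 7ebf907}.
Common ancestors: {7ebf907}.
The only common ancestor is 7ebf907, so it is the merge base.

7ebf907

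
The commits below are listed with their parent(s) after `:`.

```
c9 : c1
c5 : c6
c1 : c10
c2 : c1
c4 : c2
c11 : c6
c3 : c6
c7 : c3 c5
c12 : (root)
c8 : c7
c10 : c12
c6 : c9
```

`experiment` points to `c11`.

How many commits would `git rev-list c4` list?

5

Walking parent pointers from c4: reachable set = {c1, c10, c12, c2, c4}.
That is 5 commits.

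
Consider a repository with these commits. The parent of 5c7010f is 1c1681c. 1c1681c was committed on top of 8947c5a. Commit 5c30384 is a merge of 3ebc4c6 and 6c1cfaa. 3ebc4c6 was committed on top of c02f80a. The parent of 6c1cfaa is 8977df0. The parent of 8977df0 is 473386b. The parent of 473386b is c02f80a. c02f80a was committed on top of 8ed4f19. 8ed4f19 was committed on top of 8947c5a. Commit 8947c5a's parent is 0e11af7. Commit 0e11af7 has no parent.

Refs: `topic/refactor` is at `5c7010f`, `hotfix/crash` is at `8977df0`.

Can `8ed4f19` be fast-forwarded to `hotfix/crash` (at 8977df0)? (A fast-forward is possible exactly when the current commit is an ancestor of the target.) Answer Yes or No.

Yes

A fast-forward from 8ed4f19 to 8977df0 is possible iff 8ed4f19 is an ancestor of 8977df0.
Ancestors of 8977df0: {0e11af7, 473386b, 8947c5a, 8977df0, 8ed4f19, c02f80a}.
8ed4f19 is among them, so fast-forward is possible.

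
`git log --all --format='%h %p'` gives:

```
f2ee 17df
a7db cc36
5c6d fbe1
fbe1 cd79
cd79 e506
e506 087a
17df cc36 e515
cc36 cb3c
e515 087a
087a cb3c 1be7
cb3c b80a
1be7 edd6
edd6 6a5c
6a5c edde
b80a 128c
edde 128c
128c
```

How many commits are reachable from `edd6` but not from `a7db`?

Reachable from edd6: {128c, 6a5c, edd6, edde}.
Reachable from a7db: {128c, a7db, b80a, cb3c, cc36}.
In edd6's history but not a7db's: {6a5c, edd6, edde} — 3 commits.

3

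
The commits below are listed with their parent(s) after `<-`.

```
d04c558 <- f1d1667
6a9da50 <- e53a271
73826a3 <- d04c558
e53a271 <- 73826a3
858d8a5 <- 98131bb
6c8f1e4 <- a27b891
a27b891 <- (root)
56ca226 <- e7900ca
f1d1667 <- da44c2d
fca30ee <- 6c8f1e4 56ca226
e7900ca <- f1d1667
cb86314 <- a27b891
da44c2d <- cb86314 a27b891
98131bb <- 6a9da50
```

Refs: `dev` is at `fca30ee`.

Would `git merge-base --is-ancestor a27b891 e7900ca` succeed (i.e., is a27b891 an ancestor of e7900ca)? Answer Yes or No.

Ancestors of e7900ca (commits reachable by following parents): {a27b891, cb86314, da44c2d, e7900ca, f1d1667}.
a27b891 is in that set, so it is an ancestor of e7900ca.

Yes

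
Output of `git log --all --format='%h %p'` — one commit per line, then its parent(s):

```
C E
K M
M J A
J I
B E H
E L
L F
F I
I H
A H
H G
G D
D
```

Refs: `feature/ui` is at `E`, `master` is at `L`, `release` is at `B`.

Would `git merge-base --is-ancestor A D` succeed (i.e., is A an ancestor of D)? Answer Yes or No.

No

Ancestors of D: {D}.
A is not in that set, so it is not an ancestor of D.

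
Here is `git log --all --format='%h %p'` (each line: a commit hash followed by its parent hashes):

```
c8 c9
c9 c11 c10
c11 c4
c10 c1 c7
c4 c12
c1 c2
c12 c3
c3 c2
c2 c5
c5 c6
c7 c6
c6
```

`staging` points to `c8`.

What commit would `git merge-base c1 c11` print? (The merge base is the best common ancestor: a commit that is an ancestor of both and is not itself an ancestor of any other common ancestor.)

c2

Ancestors of c1: {c1, c2, c5, c6}.
Ancestors of c11: {c11, c12, c2, c3, c4, c5, c6}.
Common ancestors: {c2, c5, c6}.
Among these, c2 is not an ancestor of any other common ancestor — it is the merge base.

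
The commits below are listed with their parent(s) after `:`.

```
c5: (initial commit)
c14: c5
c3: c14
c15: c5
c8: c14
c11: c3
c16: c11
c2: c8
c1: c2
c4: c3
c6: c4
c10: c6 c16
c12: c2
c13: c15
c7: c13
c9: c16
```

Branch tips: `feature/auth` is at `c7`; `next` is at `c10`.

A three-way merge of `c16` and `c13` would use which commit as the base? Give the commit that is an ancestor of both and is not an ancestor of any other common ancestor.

c5

Ancestors of c16: {c11, c14, c16, c3, c5}.
Ancestors of c13: {c13, c15, c5}.
Common ancestors: {c5}.
The only common ancestor is c5, so it is the merge base.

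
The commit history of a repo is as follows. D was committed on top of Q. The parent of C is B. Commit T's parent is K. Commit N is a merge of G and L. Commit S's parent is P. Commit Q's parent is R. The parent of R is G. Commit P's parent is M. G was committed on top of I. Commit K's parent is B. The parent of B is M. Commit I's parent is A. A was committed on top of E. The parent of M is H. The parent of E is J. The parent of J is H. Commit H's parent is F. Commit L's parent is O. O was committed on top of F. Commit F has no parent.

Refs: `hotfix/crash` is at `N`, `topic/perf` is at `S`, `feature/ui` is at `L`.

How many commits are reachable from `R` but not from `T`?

Reachable from R: {A, E, F, G, H, I, J, R}.
Reachable from T: {B, F, H, K, M, T}.
In R's history but not T's: {A, E, G, I, J, R} — 6 commits.

6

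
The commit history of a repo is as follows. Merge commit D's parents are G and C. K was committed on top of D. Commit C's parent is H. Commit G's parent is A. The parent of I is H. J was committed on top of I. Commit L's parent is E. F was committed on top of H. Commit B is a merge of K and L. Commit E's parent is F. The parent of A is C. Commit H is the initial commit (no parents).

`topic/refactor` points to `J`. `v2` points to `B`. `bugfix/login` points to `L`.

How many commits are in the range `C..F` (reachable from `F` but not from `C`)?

1

Reachable from F: {F, H}.
Reachable from C: {C, H}.
In F's history but not C's: {F} — 1 commit.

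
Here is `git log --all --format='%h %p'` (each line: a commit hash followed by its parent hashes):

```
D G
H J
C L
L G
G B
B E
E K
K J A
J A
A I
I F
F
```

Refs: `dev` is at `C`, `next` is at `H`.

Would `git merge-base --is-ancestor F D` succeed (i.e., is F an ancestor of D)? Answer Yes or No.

Yes

Ancestors of D (commits reachable by following parents): {A, B, D, E, F, G, I, J, K}.
F is in that set, so it is an ancestor of D.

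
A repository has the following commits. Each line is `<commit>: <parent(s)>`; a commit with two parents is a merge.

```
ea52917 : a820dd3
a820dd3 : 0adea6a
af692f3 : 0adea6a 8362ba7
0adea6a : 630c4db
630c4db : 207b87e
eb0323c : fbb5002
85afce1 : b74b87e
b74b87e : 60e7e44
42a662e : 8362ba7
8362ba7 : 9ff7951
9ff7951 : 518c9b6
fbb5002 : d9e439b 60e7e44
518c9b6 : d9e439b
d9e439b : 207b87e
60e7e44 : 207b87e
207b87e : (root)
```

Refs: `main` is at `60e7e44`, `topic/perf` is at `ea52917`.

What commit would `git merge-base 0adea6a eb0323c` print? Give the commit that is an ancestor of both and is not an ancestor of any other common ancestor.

207b87e

Ancestors of 0adea6a: {0adea6a, 207b87e, 630c4db}.
Ancestors of eb0323c: {207b87e, 60e7e44, d9e439b, eb0323c, fbb5002}.
Common ancestors: {207b87e}.
The only common ancestor is 207b87e, so it is the merge base.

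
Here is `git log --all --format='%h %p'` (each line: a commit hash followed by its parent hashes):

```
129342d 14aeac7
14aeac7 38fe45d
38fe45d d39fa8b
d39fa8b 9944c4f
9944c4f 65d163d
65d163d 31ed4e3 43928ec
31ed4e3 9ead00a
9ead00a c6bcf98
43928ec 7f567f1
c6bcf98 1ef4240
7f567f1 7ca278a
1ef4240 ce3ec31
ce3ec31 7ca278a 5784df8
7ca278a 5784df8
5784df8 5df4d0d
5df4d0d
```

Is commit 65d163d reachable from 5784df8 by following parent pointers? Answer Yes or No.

No

Ancestors of 5784df8: {5784df8, 5df4d0d}.
65d163d is not in that set, so it is not an ancestor of 5784df8.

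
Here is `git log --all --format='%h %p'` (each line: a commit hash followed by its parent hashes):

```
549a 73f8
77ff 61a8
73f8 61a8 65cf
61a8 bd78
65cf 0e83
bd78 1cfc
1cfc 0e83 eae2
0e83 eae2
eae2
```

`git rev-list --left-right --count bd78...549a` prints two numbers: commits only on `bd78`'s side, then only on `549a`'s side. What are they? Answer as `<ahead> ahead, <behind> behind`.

Reachable from bd78: {0e83, 1cfc, bd78, eae2}.
Reachable from 549a: {0e83, 1cfc, 549a, 61a8, 65cf, 73f8, bd78, eae2}.
Only in bd78's history (ahead): {} — 0.
Only in 549a's history (behind): {549a, 61a8, 65cf, 73f8} — 4.

0 ahead, 4 behind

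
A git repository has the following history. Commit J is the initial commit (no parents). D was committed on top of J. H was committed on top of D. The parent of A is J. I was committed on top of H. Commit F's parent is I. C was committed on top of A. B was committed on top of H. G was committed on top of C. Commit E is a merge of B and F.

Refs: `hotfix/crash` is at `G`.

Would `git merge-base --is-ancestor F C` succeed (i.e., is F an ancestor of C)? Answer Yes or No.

No

Ancestors of C: {A, C, J}.
F is not in that set, so it is not an ancestor of C.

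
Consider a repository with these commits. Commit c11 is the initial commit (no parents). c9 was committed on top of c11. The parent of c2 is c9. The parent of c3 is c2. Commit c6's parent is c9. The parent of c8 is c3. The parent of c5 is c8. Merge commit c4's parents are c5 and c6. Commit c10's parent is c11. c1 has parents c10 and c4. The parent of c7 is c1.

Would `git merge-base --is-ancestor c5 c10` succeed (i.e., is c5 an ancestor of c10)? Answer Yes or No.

No

Ancestors of c10: {c10, c11}.
c5 is not in that set, so it is not an ancestor of c10.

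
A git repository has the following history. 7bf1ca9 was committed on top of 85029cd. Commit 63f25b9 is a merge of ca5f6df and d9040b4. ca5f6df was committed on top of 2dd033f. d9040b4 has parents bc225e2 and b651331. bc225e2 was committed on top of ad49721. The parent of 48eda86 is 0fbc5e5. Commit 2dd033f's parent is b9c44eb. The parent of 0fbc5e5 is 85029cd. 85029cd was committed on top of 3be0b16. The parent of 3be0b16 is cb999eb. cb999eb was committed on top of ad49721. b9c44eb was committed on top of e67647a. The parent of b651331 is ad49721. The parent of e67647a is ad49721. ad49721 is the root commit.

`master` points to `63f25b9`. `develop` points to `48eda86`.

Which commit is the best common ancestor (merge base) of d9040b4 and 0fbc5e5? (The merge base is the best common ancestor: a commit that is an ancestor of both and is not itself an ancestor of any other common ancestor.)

Ancestors of d9040b4: {ad49721, b651331, bc225e2, d9040b4}.
Ancestors of 0fbc5e5: {0fbc5e5, 3be0b16, 85029cd, ad49721, cb999eb}.
Common ancestors: {ad49721}.
The only common ancestor is ad49721, so it is the merge base.

ad49721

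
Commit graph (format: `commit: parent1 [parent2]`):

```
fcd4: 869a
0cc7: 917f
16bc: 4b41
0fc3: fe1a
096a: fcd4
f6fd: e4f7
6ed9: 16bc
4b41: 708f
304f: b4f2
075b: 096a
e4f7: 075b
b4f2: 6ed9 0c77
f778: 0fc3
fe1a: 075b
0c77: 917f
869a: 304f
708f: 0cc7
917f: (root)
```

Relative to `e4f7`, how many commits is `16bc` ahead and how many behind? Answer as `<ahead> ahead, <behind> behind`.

Reachable from 16bc: {0cc7, 16bc, 4b41, 708f, 917f}.
Reachable from e4f7: {075b, 096a, 0c77, 0cc7, 16bc, 304f, 4b41, 6ed9, 708f, 869a, 917f, b4f2, e4f7, fcd4}.
Only in 16bc's history (ahead): {} — 0.
Only in e4f7's history (behind): {075b, 096a, 0c77, 304f, 6ed9, 869a, b4f2, e4f7, fcd4} — 9.

0 ahead, 9 behind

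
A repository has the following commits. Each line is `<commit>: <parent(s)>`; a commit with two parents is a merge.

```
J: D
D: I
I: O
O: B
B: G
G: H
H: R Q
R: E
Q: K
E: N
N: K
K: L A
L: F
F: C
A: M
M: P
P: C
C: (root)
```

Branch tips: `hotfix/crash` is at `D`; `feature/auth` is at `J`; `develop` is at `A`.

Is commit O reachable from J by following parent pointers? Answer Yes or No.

Ancestors of J (commits reachable by following parents): {A, B, C, D, E, F, G, H, I, J, K, L, M, N, O, P, Q, R}.
O is in that set, so it is an ancestor of J.

Yes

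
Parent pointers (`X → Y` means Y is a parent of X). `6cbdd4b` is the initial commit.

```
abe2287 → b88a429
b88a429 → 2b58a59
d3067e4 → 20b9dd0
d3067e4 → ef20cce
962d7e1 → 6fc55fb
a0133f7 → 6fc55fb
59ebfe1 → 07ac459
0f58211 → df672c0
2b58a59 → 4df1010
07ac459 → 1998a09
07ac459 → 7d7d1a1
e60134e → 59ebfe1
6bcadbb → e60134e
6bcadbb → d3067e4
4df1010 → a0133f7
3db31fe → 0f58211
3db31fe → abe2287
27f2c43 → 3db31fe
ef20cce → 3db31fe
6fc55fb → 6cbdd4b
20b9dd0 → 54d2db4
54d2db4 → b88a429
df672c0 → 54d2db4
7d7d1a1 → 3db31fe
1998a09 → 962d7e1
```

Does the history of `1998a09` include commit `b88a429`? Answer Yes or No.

Ancestors of 1998a09: {1998a09, 6cbdd4b, 6fc55fb, 962d7e1}.
b88a429 is not in that set, so it is not an ancestor of 1998a09.

No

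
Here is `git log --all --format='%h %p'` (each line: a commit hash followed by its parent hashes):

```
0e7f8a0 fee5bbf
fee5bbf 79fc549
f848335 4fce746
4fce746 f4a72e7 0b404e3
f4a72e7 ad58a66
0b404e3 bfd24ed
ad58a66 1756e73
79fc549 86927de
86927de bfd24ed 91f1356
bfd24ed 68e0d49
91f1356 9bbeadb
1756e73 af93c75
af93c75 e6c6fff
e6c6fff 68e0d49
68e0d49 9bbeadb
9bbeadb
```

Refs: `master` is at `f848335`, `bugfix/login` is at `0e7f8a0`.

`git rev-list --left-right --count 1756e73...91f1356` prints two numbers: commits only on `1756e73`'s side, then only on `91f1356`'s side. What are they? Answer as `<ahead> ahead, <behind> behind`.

Reachable from 1756e73: {1756e73, 68e0d49, 9bbeadb, af93c75, e6c6fff}.
Reachable from 91f1356: {91f1356, 9bbeadb}.
Only in 1756e73's history (ahead): {1756e73, 68e0d49, af93c75, e6c6fff} — 4.
Only in 91f1356's history (behind): {91f1356} — 1.

4 ahead, 1 behind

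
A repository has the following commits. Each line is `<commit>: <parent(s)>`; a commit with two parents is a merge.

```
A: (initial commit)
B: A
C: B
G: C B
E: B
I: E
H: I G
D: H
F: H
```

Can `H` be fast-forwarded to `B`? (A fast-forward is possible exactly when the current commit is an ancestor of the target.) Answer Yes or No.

A fast-forward from H to B is possible iff H is an ancestor of B.
Ancestors of B: {A, B}.
H is not among them, so fast-forward is not possible.

No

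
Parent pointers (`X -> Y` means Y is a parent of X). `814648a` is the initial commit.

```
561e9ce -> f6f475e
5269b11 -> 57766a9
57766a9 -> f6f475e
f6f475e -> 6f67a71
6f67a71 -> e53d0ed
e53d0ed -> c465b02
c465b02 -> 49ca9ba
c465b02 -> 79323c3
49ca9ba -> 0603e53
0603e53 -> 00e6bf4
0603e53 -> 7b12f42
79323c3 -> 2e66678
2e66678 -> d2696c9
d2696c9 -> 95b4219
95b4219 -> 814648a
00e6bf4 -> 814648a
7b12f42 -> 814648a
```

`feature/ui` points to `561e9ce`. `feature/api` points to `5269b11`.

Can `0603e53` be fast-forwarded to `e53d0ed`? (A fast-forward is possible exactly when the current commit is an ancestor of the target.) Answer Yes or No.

A fast-forward from 0603e53 to e53d0ed is possible iff 0603e53 is an ancestor of e53d0ed.
Ancestors of e53d0ed: {00e6bf4, 0603e53, 2e66678, 49ca9ba, 79323c3, 7b12f42, 814648a, 95b4219, c465b02, d2696c9, e53d0ed}.
0603e53 is among them, so fast-forward is possible.

Yes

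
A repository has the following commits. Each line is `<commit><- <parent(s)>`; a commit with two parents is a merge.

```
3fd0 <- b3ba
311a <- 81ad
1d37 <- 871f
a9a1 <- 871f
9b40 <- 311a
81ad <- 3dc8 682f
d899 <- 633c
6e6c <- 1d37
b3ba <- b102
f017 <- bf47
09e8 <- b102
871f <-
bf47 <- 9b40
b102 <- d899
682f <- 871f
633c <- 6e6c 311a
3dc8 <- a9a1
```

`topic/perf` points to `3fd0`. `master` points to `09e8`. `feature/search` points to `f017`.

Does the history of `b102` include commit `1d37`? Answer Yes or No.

Yes

Ancestors of b102 (commits reachable by following parents): {1d37, 311a, 3dc8, 633c, 682f, 6e6c, 81ad, 871f, a9a1, b102, d899}.
1d37 is in that set, so it is an ancestor of b102.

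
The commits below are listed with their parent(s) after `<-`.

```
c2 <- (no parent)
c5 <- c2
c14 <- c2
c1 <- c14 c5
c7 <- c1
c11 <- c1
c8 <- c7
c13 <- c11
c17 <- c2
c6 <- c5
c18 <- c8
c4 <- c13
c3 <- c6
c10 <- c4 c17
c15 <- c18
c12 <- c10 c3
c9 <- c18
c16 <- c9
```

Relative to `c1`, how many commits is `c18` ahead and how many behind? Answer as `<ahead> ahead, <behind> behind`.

3 ahead, 0 behind

Reachable from c18: {c1, c14, c18, c2, c5, c7, c8}.
Reachable from c1: {c1, c14, c2, c5}.
Only in c18's history (ahead): {c18, c7, c8} — 3.
Only in c1's history (behind): {} — 0.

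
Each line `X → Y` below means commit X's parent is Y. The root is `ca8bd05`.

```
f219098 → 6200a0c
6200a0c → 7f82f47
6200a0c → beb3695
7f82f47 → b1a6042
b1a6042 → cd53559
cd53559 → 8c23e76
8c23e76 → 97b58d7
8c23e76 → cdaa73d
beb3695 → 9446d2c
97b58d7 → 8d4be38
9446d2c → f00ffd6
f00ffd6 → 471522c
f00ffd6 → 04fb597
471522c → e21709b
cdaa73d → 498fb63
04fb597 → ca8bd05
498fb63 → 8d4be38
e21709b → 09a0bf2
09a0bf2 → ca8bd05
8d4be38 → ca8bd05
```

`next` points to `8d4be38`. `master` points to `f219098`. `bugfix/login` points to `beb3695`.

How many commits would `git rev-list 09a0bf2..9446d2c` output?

5

Reachable from 9446d2c: {04fb597, 09a0bf2, 471522c, 9446d2c, ca8bd05, e21709b, f00ffd6}.
Reachable from 09a0bf2: {09a0bf2, ca8bd05}.
In 9446d2c's history but not 09a0bf2's: {04fb597, 471522c, 9446d2c, e21709b, f00ffd6} — 5 commits.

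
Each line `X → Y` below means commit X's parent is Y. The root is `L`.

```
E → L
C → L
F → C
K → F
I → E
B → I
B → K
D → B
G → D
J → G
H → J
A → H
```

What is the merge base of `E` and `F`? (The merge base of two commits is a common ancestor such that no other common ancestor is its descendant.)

Ancestors of E: {E, L}.
Ancestors of F: {C, F, L}.
Common ancestors: {L}.
The only common ancestor is L, so it is the merge base.

L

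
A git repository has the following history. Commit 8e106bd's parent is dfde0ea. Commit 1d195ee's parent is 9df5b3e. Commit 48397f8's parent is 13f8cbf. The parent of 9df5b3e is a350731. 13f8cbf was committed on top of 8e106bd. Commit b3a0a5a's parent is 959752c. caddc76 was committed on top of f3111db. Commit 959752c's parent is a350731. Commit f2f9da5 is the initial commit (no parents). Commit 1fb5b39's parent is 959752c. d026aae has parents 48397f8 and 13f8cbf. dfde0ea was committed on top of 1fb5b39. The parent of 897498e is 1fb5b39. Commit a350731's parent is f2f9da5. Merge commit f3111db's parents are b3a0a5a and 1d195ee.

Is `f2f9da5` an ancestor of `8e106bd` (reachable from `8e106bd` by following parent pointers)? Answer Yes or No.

Yes

Ancestors of 8e106bd (commits reachable by following parents): {1fb5b39, 8e106bd, 959752c, a350731, dfde0ea, f2f9da5}.
f2f9da5 is in that set, so it is an ancestor of 8e106bd.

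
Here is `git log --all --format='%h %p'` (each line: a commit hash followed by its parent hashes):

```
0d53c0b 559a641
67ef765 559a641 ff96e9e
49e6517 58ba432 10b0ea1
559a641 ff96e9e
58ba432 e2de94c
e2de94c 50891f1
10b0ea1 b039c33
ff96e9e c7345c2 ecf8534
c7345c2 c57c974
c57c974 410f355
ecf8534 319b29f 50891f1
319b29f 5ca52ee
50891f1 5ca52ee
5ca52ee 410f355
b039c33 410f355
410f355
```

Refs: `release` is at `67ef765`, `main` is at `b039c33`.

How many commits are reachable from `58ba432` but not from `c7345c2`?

4

Reachable from 58ba432: {410f355, 50891f1, 58ba432, 5ca52ee, e2de94c}.
Reachable from c7345c2: {410f355, c57c974, c7345c2}.
In 58ba432's history but not c7345c2's: {50891f1, 58ba432, 5ca52ee, e2de94c} — 4 commits.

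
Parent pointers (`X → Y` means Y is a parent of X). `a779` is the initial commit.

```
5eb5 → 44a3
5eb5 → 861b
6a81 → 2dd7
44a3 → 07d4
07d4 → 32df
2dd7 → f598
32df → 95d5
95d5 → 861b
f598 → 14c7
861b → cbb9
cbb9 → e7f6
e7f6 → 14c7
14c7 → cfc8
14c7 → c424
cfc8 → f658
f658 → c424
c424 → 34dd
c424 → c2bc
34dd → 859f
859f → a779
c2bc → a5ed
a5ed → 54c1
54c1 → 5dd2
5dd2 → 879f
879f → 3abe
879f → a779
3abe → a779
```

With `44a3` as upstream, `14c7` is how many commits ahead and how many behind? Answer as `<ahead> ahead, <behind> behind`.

Reachable from 14c7: {14c7, 34dd, 3abe, 54c1, 5dd2, 859f, 879f, a5ed, a779, c2bc, c424, cfc8, f658}.
Reachable from 44a3: {07d4, 14c7, 32df, 34dd, 3abe, 44a3, 54c1, 5dd2, 859f, 861b, 879f, 95d5, a5ed, a779, c2bc, c424, cbb9, cfc8, e7f6, f658}.
Only in 14c7's history (ahead): {} — 0.
Only in 44a3's history (behind): {07d4, 32df, 44a3, 861b, 95d5, cbb9, e7f6} — 7.

0 ahead, 7 behind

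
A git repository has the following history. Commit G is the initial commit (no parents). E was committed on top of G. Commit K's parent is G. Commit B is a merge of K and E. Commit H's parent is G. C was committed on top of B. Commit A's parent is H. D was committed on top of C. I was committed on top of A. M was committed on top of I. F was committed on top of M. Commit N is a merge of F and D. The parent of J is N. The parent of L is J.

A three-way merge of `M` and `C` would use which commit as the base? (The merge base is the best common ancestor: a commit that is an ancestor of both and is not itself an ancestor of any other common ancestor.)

G

Ancestors of M: {A, G, H, I, M}.
Ancestors of C: {B, C, E, G, K}.
Common ancestors: {G}.
The only common ancestor is G, so it is the merge base.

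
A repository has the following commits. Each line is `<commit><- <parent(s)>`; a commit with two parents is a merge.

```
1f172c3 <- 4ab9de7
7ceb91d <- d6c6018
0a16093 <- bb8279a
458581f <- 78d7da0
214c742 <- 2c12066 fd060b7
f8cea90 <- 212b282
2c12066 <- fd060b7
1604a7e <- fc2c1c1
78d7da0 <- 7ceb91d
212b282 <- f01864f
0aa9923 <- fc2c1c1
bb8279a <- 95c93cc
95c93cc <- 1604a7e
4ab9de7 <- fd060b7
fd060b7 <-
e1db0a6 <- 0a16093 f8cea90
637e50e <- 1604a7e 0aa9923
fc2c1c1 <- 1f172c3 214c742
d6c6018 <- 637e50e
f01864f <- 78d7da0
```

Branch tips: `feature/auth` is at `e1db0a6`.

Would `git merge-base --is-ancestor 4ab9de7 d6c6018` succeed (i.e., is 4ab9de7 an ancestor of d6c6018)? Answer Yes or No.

Yes

Ancestors of d6c6018 (commits reachable by following parents): {0aa9923, 1604a7e, 1f172c3, 214c742, 2c12066, 4ab9de7, 637e50e, d6c6018, fc2c1c1, fd060b7}.
4ab9de7 is in that set, so it is an ancestor of d6c6018.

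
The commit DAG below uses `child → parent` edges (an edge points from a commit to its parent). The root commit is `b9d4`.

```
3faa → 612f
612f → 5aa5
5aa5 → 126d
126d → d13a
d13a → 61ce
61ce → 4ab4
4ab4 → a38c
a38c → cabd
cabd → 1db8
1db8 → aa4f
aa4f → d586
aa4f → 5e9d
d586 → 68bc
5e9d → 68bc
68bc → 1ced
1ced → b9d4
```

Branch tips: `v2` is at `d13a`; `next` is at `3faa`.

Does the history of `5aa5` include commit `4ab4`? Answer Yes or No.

Ancestors of 5aa5 (commits reachable by following parents): {126d, 1ced, 1db8, 4ab4, 5aa5, 5e9d, 61ce, 68bc, a38c, aa4f, b9d4, cabd, d13a, d586}.
4ab4 is in that set, so it is an ancestor of 5aa5.

Yes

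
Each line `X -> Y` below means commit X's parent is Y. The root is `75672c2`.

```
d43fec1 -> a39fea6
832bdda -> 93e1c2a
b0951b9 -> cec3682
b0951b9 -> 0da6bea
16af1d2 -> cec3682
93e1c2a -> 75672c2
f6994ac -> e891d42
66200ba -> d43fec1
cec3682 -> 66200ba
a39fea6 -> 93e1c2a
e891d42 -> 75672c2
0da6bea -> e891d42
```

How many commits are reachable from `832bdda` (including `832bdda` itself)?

Walking parent pointers from 832bdda: reachable set = {75672c2, 832bdda, 93e1c2a}.
That is 3 commits.

3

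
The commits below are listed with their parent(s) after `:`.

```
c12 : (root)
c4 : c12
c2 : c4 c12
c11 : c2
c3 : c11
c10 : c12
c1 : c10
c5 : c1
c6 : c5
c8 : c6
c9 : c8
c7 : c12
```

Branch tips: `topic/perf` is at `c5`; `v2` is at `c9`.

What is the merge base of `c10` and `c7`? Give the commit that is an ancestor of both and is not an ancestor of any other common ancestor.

c12

Ancestors of c10: {c10, c12}.
Ancestors of c7: {c12, c7}.
Common ancestors: {c12}.
The only common ancestor is c12, so it is the merge base.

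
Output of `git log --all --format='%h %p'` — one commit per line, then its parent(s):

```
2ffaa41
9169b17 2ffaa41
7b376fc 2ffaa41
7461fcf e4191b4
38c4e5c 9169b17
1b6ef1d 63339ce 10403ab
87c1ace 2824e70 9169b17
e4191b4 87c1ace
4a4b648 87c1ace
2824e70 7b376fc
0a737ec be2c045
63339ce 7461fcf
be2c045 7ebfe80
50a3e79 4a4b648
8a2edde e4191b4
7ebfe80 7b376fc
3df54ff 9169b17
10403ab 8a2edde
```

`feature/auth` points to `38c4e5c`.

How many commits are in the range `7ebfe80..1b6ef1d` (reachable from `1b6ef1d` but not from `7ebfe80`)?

9

Reachable from 1b6ef1d: {10403ab, 1b6ef1d, 2824e70, 2ffaa41, 63339ce, 7461fcf, 7b376fc, 87c1ace, 8a2edde, 9169b17, e4191b4}.
Reachable from 7ebfe80: {2ffaa41, 7b376fc, 7ebfe80}.
In 1b6ef1d's history but not 7ebfe80's: {10403ab, 1b6ef1d, 2824e70, 63339ce, 7461fcf, 87c1ace, 8a2edde, 9169b17, e4191b4} — 9 commits.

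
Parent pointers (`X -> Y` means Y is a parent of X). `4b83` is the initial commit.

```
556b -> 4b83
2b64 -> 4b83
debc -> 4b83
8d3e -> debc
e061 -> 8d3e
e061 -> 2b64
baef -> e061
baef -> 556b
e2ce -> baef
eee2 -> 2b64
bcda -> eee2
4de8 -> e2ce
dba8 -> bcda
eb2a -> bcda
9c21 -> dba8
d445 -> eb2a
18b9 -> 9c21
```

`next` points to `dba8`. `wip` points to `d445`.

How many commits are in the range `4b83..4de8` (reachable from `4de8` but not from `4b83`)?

Reachable from 4de8: {2b64, 4b83, 4de8, 556b, 8d3e, baef, debc, e061, e2ce}.
Reachable from 4b83: {4b83}.
In 4de8's history but not 4b83's: {2b64, 4de8, 556b, 8d3e, baef, debc, e061, e2ce} — 8 commits.

8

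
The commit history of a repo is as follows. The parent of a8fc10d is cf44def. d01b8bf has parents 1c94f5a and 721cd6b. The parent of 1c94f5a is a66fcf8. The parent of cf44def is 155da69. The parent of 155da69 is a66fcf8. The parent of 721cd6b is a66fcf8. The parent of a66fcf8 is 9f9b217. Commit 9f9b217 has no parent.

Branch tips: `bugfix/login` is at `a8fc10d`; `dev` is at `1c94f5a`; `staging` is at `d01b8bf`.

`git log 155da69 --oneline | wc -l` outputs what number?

3

Walking parent pointers from 155da69: reachable set = {155da69, 9f9b217, a66fcf8}.
That is 3 commits.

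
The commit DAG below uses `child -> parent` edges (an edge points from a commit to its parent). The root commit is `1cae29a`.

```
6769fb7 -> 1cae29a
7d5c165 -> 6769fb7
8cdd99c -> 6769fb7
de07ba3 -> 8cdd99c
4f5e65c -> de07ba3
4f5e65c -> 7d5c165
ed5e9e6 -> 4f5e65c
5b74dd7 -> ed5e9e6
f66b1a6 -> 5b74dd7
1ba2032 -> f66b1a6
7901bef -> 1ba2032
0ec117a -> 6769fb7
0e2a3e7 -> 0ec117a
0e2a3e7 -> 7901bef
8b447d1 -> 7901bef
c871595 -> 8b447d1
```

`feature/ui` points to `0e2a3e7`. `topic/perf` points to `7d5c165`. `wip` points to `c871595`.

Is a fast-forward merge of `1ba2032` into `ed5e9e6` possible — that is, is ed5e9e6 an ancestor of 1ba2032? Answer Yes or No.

A fast-forward from ed5e9e6 to 1ba2032 is possible iff ed5e9e6 is an ancestor of 1ba2032.
Ancestors of 1ba2032: {1ba2032, 1cae29a, 4f5e65c, 5b74dd7, 6769fb7, 7d5c165, 8cdd99c, de07ba3, ed5e9e6, f66b1a6}.
ed5e9e6 is among them, so fast-forward is possible.

Yes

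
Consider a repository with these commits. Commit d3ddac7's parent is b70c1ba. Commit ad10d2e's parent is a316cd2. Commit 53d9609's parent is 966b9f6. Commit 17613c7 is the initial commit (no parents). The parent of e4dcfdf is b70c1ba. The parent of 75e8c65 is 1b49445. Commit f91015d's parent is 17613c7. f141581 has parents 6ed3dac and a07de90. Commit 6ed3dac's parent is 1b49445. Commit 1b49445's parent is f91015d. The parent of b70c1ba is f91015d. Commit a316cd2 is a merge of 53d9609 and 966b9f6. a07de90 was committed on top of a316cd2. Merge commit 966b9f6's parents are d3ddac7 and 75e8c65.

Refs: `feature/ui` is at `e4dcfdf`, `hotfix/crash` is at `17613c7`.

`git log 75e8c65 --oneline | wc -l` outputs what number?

4

Walking parent pointers from 75e8c65: reachable set = {17613c7, 1b49445, 75e8c65, f91015d}.
That is 4 commits.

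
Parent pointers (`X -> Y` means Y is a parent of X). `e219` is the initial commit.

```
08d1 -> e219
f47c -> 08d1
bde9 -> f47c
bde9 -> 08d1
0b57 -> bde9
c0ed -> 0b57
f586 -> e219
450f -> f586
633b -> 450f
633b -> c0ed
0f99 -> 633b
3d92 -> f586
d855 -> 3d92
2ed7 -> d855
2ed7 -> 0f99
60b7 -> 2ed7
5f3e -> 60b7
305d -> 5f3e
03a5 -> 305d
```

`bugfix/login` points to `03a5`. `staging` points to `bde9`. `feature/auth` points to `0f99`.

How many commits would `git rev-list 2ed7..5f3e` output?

Reachable from 5f3e: {08d1, 0b57, 0f99, 2ed7, 3d92, 450f, 5f3e, 60b7, 633b, bde9, c0ed, d855, e219, f47c, f586}.
Reachable from 2ed7: {08d1, 0b57, 0f99, 2ed7, 3d92, 450f, 633b, bde9, c0ed, d855, e219, f47c, f586}.
In 5f3e's history but not 2ed7's: {5f3e, 60b7} — 2 commits.

2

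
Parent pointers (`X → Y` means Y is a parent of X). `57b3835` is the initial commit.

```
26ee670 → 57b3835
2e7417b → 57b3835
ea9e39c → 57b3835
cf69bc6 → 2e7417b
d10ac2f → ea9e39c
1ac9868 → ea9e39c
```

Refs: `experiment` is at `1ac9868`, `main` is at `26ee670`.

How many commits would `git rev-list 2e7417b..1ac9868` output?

Reachable from 1ac9868: {1ac9868, 57b3835, ea9e39c}.
Reachable from 2e7417b: {2e7417b, 57b3835}.
In 1ac9868's history but not 2e7417b's: {1ac9868, ea9e39c} — 2 commits.

2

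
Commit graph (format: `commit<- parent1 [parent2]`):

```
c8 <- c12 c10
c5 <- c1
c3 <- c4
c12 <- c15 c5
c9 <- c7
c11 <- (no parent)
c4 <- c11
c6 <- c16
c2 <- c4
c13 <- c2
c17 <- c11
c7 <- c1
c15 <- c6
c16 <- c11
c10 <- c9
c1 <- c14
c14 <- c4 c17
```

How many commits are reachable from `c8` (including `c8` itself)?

14

Walking parent pointers from c8: reachable set = {c1, c10, c11, c12, c14, c15, c16, c17, c4, c5, c6, c7, c8, c9}.
That is 14 commits.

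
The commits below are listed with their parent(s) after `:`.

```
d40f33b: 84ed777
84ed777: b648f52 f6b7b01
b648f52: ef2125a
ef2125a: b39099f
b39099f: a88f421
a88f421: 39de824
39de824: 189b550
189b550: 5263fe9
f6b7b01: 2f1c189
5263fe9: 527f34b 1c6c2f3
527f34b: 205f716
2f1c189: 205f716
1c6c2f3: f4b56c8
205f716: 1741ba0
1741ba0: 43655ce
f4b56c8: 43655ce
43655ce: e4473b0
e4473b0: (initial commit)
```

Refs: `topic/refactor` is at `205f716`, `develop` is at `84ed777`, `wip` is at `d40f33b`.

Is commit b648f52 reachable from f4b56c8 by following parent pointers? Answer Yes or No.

Ancestors of f4b56c8: {43655ce, e4473b0, f4b56c8}.
b648f52 is not in that set, so it is not an ancestor of f4b56c8.

No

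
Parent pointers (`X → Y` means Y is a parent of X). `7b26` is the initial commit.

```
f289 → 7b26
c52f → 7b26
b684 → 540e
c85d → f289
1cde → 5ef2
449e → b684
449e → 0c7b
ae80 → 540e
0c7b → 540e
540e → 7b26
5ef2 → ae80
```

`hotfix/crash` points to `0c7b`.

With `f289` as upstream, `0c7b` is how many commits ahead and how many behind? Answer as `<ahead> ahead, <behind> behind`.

Reachable from 0c7b: {0c7b, 540e, 7b26}.
Reachable from f289: {7b26, f289}.
Only in 0c7b's history (ahead): {0c7b, 540e} — 2.
Only in f289's history (behind): {f289} — 1.

2 ahead, 1 behind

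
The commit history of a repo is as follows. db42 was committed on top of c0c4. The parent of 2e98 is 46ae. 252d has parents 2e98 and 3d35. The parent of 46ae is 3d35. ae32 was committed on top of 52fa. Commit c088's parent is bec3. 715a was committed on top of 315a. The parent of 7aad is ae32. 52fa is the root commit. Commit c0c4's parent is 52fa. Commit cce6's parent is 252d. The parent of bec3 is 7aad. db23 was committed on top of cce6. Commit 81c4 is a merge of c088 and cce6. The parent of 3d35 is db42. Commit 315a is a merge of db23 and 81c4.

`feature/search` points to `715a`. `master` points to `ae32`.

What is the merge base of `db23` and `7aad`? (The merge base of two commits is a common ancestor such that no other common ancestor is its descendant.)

52fa

Ancestors of db23: {252d, 2e98, 3d35, 46ae, 52fa, c0c4, cce6, db23, db42}.
Ancestors of 7aad: {52fa, 7aad, ae32}.
Common ancestors: {52fa}.
The only common ancestor is 52fa, so it is the merge base.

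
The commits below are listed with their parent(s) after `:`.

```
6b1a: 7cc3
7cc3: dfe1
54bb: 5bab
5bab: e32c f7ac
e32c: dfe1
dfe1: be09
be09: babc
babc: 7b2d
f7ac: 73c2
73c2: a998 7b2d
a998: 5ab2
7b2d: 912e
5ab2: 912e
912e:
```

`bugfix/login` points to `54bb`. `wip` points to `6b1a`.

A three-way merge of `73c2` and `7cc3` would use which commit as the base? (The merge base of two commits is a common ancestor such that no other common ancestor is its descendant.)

7b2d

Ancestors of 73c2: {5ab2, 73c2, 7b2d, 912e, a998}.
Ancestors of 7cc3: {7b2d, 7cc3, 912e, babc, be09, dfe1}.
Common ancestors: {7b2d, 912e}.
Among these, 7b2d is not an ancestor of any other common ancestor — it is the merge base.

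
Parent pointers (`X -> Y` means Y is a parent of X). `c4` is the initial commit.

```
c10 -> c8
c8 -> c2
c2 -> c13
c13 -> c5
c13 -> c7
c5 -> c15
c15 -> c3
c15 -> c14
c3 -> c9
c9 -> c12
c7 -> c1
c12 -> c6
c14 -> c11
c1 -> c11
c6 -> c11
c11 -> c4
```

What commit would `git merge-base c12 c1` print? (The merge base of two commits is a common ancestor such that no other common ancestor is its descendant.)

Ancestors of c12: {c11, c12, c4, c6}.
Ancestors of c1: {c1, c11, c4}.
Common ancestors: {c11, c4}.
Among these, c11 is not an ancestor of any other common ancestor — it is the merge base.

c11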